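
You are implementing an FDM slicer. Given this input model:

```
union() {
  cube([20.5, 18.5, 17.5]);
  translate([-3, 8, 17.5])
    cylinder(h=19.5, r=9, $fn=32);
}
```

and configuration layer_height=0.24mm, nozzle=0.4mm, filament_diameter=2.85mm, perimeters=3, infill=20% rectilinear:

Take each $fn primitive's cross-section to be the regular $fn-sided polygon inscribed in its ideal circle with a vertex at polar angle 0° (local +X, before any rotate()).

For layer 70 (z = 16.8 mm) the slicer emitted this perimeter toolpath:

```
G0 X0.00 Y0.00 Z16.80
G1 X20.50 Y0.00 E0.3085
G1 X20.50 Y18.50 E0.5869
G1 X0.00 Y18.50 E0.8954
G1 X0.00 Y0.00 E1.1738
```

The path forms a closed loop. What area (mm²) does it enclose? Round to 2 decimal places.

379.25 mm²

Apply the shoelace formula to the sequence of (X, Y) vertices; enclosed area = 379.25 mm².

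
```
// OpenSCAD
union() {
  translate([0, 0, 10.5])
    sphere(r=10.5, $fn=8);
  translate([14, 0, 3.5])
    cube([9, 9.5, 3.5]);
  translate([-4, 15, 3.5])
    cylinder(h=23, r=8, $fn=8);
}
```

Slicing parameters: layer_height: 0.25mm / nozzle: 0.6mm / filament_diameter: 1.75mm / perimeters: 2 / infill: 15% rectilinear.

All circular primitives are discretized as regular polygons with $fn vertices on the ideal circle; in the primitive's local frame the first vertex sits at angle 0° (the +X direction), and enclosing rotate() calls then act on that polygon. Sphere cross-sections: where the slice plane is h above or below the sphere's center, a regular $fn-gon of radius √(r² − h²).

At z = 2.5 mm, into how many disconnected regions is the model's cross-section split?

At z = 2.5 mm: the r=10.5 sphere slices to a regular 8-gon of circumradius 6.801 (√(r²−h²) with h=8 from center); the cube at (14, 0) does not reach this height (z outside [3.5, 7]); the cylinder at (-4, 15) is not intersected at this z (z outside [3.5, 26.5]); Combining (union): only the r=10.5 sphere is present, so the union is just that shape — 1 connected region. The result has 1 disconnected region.

1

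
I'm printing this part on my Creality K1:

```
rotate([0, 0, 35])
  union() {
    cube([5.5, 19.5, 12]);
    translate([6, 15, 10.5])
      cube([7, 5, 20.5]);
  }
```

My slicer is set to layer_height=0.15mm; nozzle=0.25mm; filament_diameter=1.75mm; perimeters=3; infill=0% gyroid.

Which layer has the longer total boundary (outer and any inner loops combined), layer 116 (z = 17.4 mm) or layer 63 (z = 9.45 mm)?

Layer 116 (z = 17.4): the cube does not reach this height (z outside [0, 12]); the 7×5 cube at (6, 15) contributes its full rectangle (perimeter 24.00 mm); Taking the union: only the 7×5 cube at (6, 15) is present, so the union is just that shape — boundary = 24.00 mm; (whole slice rotated 35° about Z — lengths, areas and connectivity unchanged). So its perimeter = 24.00 mm. Layer 63 (z = 9.45): the cube is present — its section is the full 5.5×19.5 rectangle (perimeter 50.00 mm); the cube at (6, 15) is absent (z outside [10.5, 31]); Taking the union: only the 5.5×19.5 cube is present, so the union is just that shape — boundary = 50.00 mm; (rotated 35° about Z; rotation is an isometry so areas/perimeters/island counts are preserved). So its perimeter = 50.00 mm. Layer 63 is larger (50.00 vs 24.00 mm).

layer 63 (z = 9.45 mm)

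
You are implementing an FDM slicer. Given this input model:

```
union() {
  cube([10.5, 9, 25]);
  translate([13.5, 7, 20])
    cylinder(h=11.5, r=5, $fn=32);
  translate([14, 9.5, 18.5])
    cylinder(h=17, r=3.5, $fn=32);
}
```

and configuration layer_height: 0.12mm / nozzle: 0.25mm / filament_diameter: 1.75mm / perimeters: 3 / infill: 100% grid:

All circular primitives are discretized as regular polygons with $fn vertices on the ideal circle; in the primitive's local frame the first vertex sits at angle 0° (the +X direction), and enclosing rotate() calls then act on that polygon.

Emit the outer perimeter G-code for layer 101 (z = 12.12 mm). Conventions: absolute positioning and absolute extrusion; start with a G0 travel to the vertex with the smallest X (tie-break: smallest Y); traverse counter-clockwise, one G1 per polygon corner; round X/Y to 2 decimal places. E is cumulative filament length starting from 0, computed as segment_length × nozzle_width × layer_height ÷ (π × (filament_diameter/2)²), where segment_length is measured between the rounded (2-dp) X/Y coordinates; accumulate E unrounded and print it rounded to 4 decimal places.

G0 X0.00 Y0.00 Z12.12
G1 X10.50 Y0.00 E0.1310
G1 X10.50 Y9.00 E0.2432
G1 X0.00 Y9.00 E0.3742
G1 X0.00 Y0.00 E0.4864

At z = 12.12 mm: the 10.5×9 cube contributes its full rectangle; the cylinder at (13.5, 7) does not reach this height (z outside [20, 31.5]); the cylinder at (14, 9.5) is absent (z outside [18.5, 35.5]); Merging all regions: only the 10.5×9 cube is present, so the union is just that shape — 1 connected region. The outline is a single polygon with 4 vertices. Extrusion per mm of travel: 0.25 × 0.12 / (π × 0.875²) = 0.012473. Accumulating E over each segment gives final E = 0.4864.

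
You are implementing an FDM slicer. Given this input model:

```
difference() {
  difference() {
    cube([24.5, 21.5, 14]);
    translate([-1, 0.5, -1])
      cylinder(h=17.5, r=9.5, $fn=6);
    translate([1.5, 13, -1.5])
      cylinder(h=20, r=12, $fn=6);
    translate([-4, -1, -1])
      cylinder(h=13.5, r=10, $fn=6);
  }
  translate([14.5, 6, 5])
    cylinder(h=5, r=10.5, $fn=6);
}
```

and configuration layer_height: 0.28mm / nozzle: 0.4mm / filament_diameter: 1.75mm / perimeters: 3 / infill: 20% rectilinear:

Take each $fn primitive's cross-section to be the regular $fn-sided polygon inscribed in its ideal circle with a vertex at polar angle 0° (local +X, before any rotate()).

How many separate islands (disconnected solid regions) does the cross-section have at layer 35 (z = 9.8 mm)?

2

At z = 9.8 mm: the cube (footprint 24.5×21.5) is included at this height; the r=9.5 cylinder at (-1, 0.5) contributes a regular 6-gon of circumradius 9.5; the cylinder at (1.5, 13): section is a regular 6-gon, circumradius r=12; the r=10 cylinder at (-4, -1) contributes a regular 6-gon of circumradius 10; Subtracting the remaining from the first: starting from the 24.5×21.5 cube, the r=9.5 cylinder at (-1, 0.5) partially overlaps it — only the 54.57 mm² overlap (of its 234.48 mm²) is removed, clipping the outline; the r=12 cylinder at (1.5, 13) partially overlaps it — only the 169.25 mm² overlap (of its 374.12 mm²) is removed, clipping the outline; the r=10 cylinder at (-4, -1) misses the remaining region (no effect) — 1 connected region; the r=10.5 cylinder at (14.5, 6) contributes a regular 6-gon of circumradius 10.5; Subtracting the remaining from the first: starting from that combined region, the r=10.5 cylinder at (14.5, 6) partially overlaps it — only the 185.71 mm² overlap (of its 286.44 mm²) is removed, clipping the outline — 2 connected regions. Overall, the cross-section has 2 separate islands. Island count = 2.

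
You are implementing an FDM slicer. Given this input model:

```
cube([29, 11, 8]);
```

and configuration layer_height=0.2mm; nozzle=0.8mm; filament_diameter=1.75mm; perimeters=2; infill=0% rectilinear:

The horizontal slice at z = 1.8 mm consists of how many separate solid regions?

1

At z = 1.8 mm: the 29×11 cube contributes its full rectangle. The result has 1 disconnected region.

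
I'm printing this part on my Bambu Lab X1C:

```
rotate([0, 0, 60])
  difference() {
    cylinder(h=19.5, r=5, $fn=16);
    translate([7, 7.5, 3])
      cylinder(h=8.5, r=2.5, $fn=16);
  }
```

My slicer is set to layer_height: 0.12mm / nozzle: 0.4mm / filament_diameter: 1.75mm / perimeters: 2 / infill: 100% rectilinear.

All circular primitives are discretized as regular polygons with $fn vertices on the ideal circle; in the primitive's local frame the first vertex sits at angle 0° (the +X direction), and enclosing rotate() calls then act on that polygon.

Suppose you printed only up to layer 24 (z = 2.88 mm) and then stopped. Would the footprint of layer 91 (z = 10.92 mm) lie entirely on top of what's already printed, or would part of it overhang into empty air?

entirely on top

Compare the two slices. At z = 2.88: the cylinder: section is a regular 16-gon, circumradius r=5 (area = (16/2)·5.000²·sin(360°/16) = 76.54 mm²); the cylinder at (7, 7.5) is not intersected at this z (z outside [3, 11.5]); After the difference (first − rest): none of the subtracted shapes is present at this height, so the r=5 cylinder is unchanged — area = 76.54 mm²; (whole slice rotated 60° about Z — lengths, areas and connectivity unchanged). At z = 10.92: the r=5 cylinder contributes a regular 16-gon of circumradius 5 (area = (16/2)·5.000²·sin(360°/16) = 76.54 mm²); the r=2.5 cylinder at (7, 7.5) gives a regular 16-gon of circumradius 2.5 (constant along its height) (area = (16/2)·2.500²·sin(360°/16) = 19.13 mm²); Subtracting the remaining from the first: starting from the r=5 cylinder (76.54 mm²), the r=2.5 cylinder at (7, 7.5) misses the remaining region (no effect) — area = 76.54 mm²; (whole slice rotated 60° about Z — lengths, areas and connectivity unchanged). Checking containment: the cross-section at z = 10.92 is a subset of the cross-section at z = 2.88.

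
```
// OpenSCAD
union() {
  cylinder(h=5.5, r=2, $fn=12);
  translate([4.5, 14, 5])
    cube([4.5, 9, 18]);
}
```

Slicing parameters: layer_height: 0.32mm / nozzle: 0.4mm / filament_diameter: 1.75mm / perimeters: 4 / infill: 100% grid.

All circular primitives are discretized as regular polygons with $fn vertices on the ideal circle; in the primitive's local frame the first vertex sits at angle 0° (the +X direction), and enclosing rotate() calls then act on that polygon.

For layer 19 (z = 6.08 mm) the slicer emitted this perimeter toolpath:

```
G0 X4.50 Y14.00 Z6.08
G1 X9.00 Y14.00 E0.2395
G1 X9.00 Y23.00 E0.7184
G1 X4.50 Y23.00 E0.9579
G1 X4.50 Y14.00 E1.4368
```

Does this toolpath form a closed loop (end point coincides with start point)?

yes

Start point (G0): (4.50, 14.00). End point (last G1): the path returns to the start — closed.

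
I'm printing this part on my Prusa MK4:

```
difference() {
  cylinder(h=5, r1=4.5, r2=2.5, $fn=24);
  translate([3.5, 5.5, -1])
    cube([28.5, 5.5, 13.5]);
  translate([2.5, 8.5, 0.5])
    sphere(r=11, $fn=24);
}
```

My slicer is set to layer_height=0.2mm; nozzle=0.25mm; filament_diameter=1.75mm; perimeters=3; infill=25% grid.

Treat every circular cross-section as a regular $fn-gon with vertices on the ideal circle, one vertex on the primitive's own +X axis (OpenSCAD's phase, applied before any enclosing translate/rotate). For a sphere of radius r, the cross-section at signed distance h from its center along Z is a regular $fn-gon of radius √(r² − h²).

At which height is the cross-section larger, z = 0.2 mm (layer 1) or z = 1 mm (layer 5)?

layer 1 (z = 0.2 mm)

Layer 1 (z = 0.2): the cone: at t=0.040 of its height the radius interpolates to r₁+(r₂−r₁)t = 4.420, giving a regular 24-gon of that circumradius (area = (24/2)·4.420²·sin(360°/24) = 60.68 mm²); the 28.5×5.5 cube at (3.5, 5.5) contributes its full rectangle (area 156.75 mm²); the r=11 sphere at (2.5, 8.5) slices to a regular 24-gon of circumradius 10.996 (√(r²−h²) with h=0.3 from center) (area = (24/2)·10.996²·sin(360°/24) = 375.53 mm²); After the difference (first − rest): starting from the cone (60.68 mm²), the 28.5×5.5 cube at (3.5, 5.5) misses the remaining region (no effect); the r=11 sphere at (2.5, 8.5) partially overlaps it — only the 45.78 mm² overlap (of its 375.53 mm²) is removed, clipping the outline — area = 14.90 mm². So its area = 14.90 mm². Layer 5 (z = 1): the cone: at t=0.200 of its height the radius interpolates to r₁+(r₂−r₁)t = 4.100, giving a regular 24-gon of that circumradius (area = (24/2)·4.100²·sin(360°/24) = 52.21 mm²); the cube at (3.5, 5.5) (footprint 28.5×5.5) is included at this height (area 156.75 mm²); the r=11 sphere at (2.5, 8.5) slices to a regular 24-gon of circumradius 10.989 (√(r²−h²) with h=0.5 from center) (area = (24/2)·10.989²·sin(360°/24) = 375.03 mm²); After the difference (first − rest): starting from the cone (52.21 mm²), the 28.5×5.5 cube at (3.5, 5.5) misses the remaining region (no effect); the r=11 sphere at (2.5, 8.5) partially overlaps it — only the 40.67 mm² overlap (of its 375.03 mm²) is removed, clipping the outline — area = 11.54 mm². So its area = 11.54 mm². Layer 1 is larger (14.90 vs 11.54 mm²).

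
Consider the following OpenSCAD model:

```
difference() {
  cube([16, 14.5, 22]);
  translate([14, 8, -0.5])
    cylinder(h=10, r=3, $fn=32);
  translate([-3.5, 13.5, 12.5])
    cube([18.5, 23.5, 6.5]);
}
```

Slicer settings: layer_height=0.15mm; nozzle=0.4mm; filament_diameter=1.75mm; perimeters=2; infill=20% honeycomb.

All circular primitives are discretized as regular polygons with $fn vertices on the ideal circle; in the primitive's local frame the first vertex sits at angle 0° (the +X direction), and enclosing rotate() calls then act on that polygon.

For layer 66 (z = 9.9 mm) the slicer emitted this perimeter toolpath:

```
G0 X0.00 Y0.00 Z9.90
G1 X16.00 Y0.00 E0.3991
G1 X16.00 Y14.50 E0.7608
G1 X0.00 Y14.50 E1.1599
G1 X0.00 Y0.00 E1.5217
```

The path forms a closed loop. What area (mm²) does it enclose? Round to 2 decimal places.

232.00 mm²

Apply the shoelace formula to the sequence of (X, Y) vertices; enclosed area = 232.00 mm².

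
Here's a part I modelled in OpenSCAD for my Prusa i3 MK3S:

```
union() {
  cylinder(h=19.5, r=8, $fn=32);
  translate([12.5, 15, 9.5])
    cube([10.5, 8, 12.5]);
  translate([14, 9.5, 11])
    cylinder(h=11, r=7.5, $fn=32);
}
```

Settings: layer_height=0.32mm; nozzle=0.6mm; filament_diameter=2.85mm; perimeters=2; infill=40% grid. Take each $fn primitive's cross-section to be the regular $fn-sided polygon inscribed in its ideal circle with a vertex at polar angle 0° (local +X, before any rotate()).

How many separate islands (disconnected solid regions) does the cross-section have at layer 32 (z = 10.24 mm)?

At z = 10.24 mm: the cylinder: section is a regular 32-gon, circumradius r=8; the cube at (12.5, 15) (footprint 10.5×8) is included at this height; the cylinder at (14, 9.5) does not reach this height (z outside [11, 22]); Merging all regions: the 2 present regions are separate (no shared area or edge), so areas and boundary lengths simply add and each stays a separate island — 2 connected regions. Overall, the cross-section has 2 separate islands. Island count = 2.

2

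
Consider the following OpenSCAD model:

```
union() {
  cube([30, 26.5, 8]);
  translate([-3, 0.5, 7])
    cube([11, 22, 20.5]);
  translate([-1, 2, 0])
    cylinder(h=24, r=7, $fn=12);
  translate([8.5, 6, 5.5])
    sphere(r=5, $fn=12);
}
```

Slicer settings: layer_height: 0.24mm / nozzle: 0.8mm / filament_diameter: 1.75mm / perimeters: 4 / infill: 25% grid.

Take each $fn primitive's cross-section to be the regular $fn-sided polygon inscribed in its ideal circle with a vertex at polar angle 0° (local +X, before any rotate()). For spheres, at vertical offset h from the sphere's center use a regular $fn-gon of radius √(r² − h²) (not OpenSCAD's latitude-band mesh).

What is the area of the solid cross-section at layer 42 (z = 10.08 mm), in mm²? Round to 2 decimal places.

333.56 mm²

At z = 10.08 mm: the cube does not reach this height (z outside [0, 8]); the cube at (-3, 0.5) is present — its section is the full 11×22 rectangle (area 242.00 mm²); the r=7 cylinder at (-1, 2) contributes a regular 12-gon of circumradius 7 (area = (12/2)·7.000²·sin(360°/12) = 147.00 mm²); the r=5 sphere at (8.5, 6) slices to a regular 12-gon of circumradius 2.006 (√(r²−h²) with h=4.58 from center) (area = (12/2)·2.006²·sin(360°/12) = 12.07 mm²); Combining (union): the regions partially overlap — summed areas 401.07 mm² minus the doubly-counted overlap 67.51 mm² gives 333.56 mm² — area = 333.56 mm². Overall, the cross-section is a single solid region. Net area = 333.56 mm².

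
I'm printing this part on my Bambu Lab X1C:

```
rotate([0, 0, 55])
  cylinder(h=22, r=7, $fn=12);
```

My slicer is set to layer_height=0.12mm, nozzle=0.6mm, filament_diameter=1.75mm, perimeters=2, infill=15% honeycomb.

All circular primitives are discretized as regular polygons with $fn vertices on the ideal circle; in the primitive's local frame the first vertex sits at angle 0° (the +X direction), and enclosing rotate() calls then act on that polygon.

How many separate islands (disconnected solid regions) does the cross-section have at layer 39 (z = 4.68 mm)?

1

At z = 4.68 mm: the r=7 cylinder contributes a regular 12-gon of circumradius 7; (whole slice rotated 55° about Z — lengths, areas and connectivity unchanged). Overall, the cross-section is a single solid region. Island count = 1.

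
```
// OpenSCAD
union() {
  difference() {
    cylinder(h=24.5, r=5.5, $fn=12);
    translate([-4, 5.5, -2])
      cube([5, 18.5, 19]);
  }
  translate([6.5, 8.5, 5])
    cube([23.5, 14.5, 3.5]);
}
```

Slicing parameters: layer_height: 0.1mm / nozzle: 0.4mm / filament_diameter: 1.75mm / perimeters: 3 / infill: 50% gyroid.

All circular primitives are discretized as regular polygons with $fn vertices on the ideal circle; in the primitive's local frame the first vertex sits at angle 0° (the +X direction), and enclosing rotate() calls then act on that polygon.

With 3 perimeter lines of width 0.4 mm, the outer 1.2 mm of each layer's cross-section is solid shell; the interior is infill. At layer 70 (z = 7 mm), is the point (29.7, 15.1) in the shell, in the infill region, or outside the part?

shell

At z = 7 mm: the cylinder: section is a regular 12-gon, circumradius r=5.5; the 5×18.5 cube at (-4, 5.5) contributes its full rectangle; Taking the first minus the rest: starting from the r=5.5 cylinder, the 5×18.5 cube at (-4, 5.5) misses the remaining region (no effect) — 1 connected region; the cube at (6.5, 8.5) (footprint 23.5×14.5) is included at this height; Merging all regions: the 2 present regions are separate (no shared area or edge), so areas and boundary lengths simply add and each stays a separate island — 2 connected regions. Overall, the cross-section has 2 separate islands. The nearest boundary edge runs (30.00, 23.00)→(30.00, 8.50); distance from the point to it = 0.30 mm. (Shell/infill is judged within the island containing the point — the largest one.) The point is inside the cross-section, 0.30 mm from the nearest boundary — within the 1.2 mm shell band (3 × 0.4).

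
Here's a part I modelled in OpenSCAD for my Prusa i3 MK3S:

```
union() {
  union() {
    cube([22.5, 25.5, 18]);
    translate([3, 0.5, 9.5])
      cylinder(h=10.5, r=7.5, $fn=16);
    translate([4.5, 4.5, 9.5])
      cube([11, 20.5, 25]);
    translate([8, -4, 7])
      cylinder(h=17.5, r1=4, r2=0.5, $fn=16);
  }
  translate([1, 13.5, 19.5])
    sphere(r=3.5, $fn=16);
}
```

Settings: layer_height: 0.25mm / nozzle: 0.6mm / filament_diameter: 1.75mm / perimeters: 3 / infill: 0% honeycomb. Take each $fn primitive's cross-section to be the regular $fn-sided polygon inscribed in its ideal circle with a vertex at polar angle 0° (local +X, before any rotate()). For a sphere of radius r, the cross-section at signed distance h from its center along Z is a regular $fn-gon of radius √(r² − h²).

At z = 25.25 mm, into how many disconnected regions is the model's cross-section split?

At z = 25.25 mm: the cube is absent (z outside [0, 18]); the cylinder at (3, 0.5) does not reach this height (z outside [9.5, 20]); the cube at (4.5, 4.5) is present — its section is the full 11×20.5 rectangle; the cone at (8, -4) is absent (z outside [7, 24.5]); Combining (union): only the 11×20.5 cube at (4.5, 4.5) is present, so the union is just that shape — 1 connected region; the sphere at (1, 13.5) is absent (|z−center|=5.750 > r=3.5); Merging all regions: only the result so far is present, so the union is just that shape — 1 connected region. The result has 1 disconnected region.

1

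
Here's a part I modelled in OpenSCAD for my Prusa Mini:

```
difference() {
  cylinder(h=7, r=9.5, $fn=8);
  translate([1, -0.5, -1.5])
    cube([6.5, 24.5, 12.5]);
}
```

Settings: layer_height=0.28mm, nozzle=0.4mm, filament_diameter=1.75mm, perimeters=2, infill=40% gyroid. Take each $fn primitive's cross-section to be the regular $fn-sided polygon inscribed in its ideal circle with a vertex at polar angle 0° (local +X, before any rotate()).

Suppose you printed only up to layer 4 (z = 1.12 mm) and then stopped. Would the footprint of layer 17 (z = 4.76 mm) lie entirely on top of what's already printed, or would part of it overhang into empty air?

entirely on top

Compare the two slices. At z = 1.12: the r=9.5 cylinder gives a regular 8-gon of circumradius 9.5 (constant along its height) (area = (8/2)·9.500²·sin(360°/8) = 255.27 mm²); the 6.5×24.5 cube at (1, -0.5) contributes its full rectangle (area 159.25 mm²); Taking the first minus the rest: starting from the r=9.5 cylinder (255.27 mm²), the 6.5×24.5 cube at (1, -0.5) partially overlaps it — only the 52.95 mm² overlap (of its 159.25 mm²) is removed, clipping the outline — area = 202.32 mm². At z = 4.76: the r=9.5 cylinder gives a regular 8-gon of circumradius 9.5 (constant along its height) (area = (8/2)·9.500²·sin(360°/8) = 255.27 mm²); the cube at (1, -0.5) (footprint 6.5×24.5) is included at this height (area 159.25 mm²); Taking the first minus the rest: starting from the r=9.5 cylinder (255.27 mm²), the 6.5×24.5 cube at (1, -0.5) partially overlaps it — only the 52.95 mm² overlap (of its 159.25 mm²) is removed, clipping the outline — area = 202.32 mm². Checking containment: the cross-section at z = 4.76 is a subset of the cross-section at z = 1.12.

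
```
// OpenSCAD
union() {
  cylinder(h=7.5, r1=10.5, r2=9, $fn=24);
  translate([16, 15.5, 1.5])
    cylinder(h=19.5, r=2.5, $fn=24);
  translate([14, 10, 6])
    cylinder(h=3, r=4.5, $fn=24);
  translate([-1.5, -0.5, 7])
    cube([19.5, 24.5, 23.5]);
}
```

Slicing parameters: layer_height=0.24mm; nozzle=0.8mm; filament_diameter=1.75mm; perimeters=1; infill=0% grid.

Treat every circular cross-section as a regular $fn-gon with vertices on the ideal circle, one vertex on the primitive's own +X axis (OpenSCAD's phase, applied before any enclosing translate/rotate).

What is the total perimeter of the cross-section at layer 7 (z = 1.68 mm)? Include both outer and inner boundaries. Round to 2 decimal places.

At z = 1.68 mm: the cone (r1=10.5→r2=9) has section circumradius 10.164 here — a regular 24-gon (perimeter = 2·24·10.164·sin(180°/24) = 63.68 mm); the r=2.5 cylinder at (16, 15.5) contributes a regular 24-gon of circumradius 2.5 (perimeter = 2·24·2.500·sin(180°/24) = 15.66 mm); the cylinder at (14, 10) is absent (z outside [6, 9]); the cube at (-1.5, -0.5) does not reach this height (z outside [7, 30.5]); Taking the union: the 2 present regions are separate (no shared area or edge), so areas and boundary lengths simply add and each stays a separate island — boundary = 79.34 mm. Overall, the cross-section has 2 separate islands. Total boundary length (outer) = 79.34 mm.

79.34 mm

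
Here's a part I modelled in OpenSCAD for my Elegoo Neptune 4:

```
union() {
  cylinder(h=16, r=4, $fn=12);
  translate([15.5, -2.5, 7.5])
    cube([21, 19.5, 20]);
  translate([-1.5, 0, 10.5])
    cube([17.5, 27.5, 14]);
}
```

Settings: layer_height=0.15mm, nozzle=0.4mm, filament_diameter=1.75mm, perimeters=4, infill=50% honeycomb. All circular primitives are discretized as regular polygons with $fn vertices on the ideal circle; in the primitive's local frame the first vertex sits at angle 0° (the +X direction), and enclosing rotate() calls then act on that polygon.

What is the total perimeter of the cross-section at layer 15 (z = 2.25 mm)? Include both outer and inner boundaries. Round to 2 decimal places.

At z = 2.25 mm: the r=4 cylinder contributes a regular 12-gon of circumradius 4 (perimeter = 2·12·4.000·sin(180°/12) = 24.85 mm); the cube at (15.5, -2.5) does not reach this height (z outside [7.5, 27.5]); the cube at (-1.5, 0) is absent (z outside [10.5, 24.5]); Combining (union): only the r=4 cylinder is present, so the union is just that shape — boundary = 24.85 mm. Overall, the cross-section is a single solid region. Total boundary length (outer) = 24.85 mm.

24.85 mm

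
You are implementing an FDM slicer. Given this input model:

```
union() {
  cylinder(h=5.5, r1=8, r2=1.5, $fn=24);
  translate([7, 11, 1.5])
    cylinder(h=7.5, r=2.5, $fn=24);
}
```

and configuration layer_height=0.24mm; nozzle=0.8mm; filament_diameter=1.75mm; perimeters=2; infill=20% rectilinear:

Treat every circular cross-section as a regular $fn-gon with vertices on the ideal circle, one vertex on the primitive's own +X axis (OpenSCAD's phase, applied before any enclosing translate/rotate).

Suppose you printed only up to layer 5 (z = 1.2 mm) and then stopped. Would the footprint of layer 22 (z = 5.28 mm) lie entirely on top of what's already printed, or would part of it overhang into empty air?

part overhangs

Compare the two slices. At z = 1.2: the cone: at t=0.218 of its height the radius interpolates to r₁+(r₂−r₁)t = 6.582, giving a regular 24-gon of that circumradius (area = (24/2)·6.582²·sin(360°/24) = 134.55 mm²); the cylinder at (7, 11) is absent (z outside [1.5, 9]); Taking the union: only the cone is present, so the union is just that shape — area = 134.55 mm². At z = 5.28: the cone contributes a regular 24-gon of circumradius 1.760 (interpolated between r1=8 and r2=1.5 at t=0.960) (area = (24/2)·1.760²·sin(360°/24) = 9.62 mm²); the r=2.5 cylinder at (7, 11) contributes a regular 24-gon of circumradius 2.5 (area = (24/2)·2.500²·sin(360°/24) = 19.41 mm²); Taking the union: the 2 present regions are separate (no shared area or edge), so areas and boundary lengths simply add and each stays a separate island — area = 29.03 mm². Checking containment: at z = 5.28 the cross-section extends beyond the z = 1.2 cross-section by about 19.41 mm².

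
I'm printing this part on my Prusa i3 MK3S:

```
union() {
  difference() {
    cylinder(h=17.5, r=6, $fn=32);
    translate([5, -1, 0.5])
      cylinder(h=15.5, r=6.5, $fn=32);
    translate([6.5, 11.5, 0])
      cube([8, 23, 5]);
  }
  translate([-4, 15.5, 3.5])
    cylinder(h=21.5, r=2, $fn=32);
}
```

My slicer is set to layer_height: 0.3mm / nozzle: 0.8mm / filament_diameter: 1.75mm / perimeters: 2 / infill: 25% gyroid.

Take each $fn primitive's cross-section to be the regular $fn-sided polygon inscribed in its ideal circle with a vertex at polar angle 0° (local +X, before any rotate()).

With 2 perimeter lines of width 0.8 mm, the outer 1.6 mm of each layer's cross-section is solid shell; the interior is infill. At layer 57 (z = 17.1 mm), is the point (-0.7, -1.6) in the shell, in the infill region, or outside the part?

At z = 17.1 mm: the r=6 cylinder contributes a regular 32-gon of circumradius 6; the cylinder at (5, -1) does not reach this height (z outside [0.5, 16]); the cube at (6.5, 11.5) is absent (z outside [0, 5]); Subtracting the remaining from the first: none of the subtracted shapes is present at this height, so the r=6 cylinder is unchanged — 1 connected region; the cylinder at (-4, 15.5): section is a regular 32-gon, circumradius r=2; Taking the union: the 2 present regions are separate (no shared area or edge), so areas and boundary lengths simply add and each stays a separate island — 2 connected regions. Overall, the cross-section has 2 separate islands. The nearest boundary edge runs (-2.30, -5.54)→(-3.33, -4.99); distance from the point to it = 4.23 mm. (Shell/infill is judged within the island containing the point — the largest one.) The point is inside the cross-section and 4.23 mm from the nearest boundary — more than the 1.6 mm shell width (2 × 0.8), so it's in the infill interior.

infill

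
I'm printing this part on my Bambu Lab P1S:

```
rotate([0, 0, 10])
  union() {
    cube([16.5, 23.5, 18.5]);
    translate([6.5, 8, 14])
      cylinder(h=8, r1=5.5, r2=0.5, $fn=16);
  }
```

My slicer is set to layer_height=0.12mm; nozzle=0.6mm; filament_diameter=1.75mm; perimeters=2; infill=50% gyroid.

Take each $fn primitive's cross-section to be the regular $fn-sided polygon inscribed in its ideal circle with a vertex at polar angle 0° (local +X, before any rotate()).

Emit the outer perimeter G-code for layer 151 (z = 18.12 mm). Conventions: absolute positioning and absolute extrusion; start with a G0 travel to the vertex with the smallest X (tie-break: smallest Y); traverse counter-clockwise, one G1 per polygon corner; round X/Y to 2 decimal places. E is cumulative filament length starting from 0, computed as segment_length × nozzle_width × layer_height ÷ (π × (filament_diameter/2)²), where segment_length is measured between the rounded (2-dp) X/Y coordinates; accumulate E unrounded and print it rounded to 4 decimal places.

At z = 18.12 mm: the cube (footprint 16.5×23.5) is included at this height; the cone at (6.5, 8): at t=0.515 of its height the radius interpolates to r₁+(r₂−r₁)t = 2.925, giving a regular 16-gon of that circumradius; Taking the union: the cone at (6.5, 8) lies entirely inside the 16.5×23.5 cube, so the union is just the 16.5×23.5 cube — 1 connected region; (rotated 10° about Z; rotation is an isometry so areas/perimeters/island counts are preserved). The outline is a single polygon with 4 vertices. Extrusion per mm of travel: 0.6 × 0.12 / (π × 0.875²) = 0.029934. Accumulating E over each segment gives final E = 2.3946.

G0 X-4.08 Y23.14 Z18.12
G1 X0.00 Y0.00 E0.7034
G1 X16.25 Y2.87 E1.1973
G1 X12.17 Y26.01 E1.9007
G1 X-4.08 Y23.14 E2.3946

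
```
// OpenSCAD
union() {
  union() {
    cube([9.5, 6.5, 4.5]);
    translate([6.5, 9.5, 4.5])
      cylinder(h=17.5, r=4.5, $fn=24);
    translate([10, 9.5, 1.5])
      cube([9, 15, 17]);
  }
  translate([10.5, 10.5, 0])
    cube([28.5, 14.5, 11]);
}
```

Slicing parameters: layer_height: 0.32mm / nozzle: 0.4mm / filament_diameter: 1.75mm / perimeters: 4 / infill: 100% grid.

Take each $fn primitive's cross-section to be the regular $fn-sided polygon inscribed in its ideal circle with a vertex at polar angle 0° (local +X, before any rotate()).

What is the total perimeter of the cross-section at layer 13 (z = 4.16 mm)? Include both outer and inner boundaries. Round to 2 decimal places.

121.00 mm

At z = 4.16 mm: the cube is present — its section is the full 9.5×6.5 rectangle (perimeter 32.00 mm); the cylinder at (6.5, 9.5) is not intersected at this z (z outside [4.5, 22]); the 9×15 cube at (10, 9.5) contributes its full rectangle (perimeter 48.00 mm); Taking the union: the 2 present regions are separate (no shared area or edge), so areas and boundary lengths simply add and each stays a separate island — boundary = 80.00 mm; the cube at (10.5, 10.5) (footprint 28.5×14.5) is included at this height (perimeter 86.00 mm); Taking the union: the regions partially overlap (shared area 119.00 mm²), so the edge portions inside another operand are dropped and the merged outline is re-measured after clipping — boundary = 121.00 mm. Overall, the cross-section has 2 separate islands. Total boundary length (outer) = 121.00 mm.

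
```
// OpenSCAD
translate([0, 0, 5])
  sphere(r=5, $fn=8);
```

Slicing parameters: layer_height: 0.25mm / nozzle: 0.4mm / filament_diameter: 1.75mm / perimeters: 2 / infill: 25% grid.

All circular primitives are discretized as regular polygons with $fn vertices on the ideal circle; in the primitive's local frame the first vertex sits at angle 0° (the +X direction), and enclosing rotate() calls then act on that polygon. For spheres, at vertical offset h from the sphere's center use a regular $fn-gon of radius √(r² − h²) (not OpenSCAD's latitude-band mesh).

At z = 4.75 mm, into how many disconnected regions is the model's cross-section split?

1

At z = 4.75 mm: the sphere: section is a regular 8-gon, circumradius = √(r²−h²) = √(5²−0.25²) = 4.994. The result has 1 disconnected region.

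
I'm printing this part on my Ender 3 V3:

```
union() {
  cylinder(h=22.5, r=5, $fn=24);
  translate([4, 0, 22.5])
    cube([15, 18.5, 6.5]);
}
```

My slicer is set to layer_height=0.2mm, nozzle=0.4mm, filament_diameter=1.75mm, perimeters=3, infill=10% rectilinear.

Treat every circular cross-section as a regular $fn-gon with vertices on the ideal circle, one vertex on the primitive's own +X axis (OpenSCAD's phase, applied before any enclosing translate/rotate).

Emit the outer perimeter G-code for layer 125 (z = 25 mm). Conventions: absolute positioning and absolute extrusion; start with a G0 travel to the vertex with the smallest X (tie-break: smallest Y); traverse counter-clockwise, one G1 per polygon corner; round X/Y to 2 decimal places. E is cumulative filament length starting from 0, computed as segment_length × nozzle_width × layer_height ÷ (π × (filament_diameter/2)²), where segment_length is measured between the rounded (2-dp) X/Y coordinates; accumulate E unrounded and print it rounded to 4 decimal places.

G0 X4.00 Y0.00 Z25.00
G1 X19.00 Y0.00 E0.4989
G1 X19.00 Y18.50 E1.1142
G1 X4.00 Y18.50 E1.6131
G1 X4.00 Y0.00 E2.2284

At z = 25 mm: the cylinder does not reach this height (z outside [0, 22.5]); the cube at (4, 0) is present — its section is the full 15×18.5 rectangle; Taking the union: only the 15×18.5 cube at (4, 0) is present, so the union is just that shape — 1 connected region. The outline is a single polygon with 4 vertices. Extrusion per mm of travel: 0.4 × 0.2 / (π × 0.875²) = 0.033260. Accumulating E over each segment gives final E = 2.2284.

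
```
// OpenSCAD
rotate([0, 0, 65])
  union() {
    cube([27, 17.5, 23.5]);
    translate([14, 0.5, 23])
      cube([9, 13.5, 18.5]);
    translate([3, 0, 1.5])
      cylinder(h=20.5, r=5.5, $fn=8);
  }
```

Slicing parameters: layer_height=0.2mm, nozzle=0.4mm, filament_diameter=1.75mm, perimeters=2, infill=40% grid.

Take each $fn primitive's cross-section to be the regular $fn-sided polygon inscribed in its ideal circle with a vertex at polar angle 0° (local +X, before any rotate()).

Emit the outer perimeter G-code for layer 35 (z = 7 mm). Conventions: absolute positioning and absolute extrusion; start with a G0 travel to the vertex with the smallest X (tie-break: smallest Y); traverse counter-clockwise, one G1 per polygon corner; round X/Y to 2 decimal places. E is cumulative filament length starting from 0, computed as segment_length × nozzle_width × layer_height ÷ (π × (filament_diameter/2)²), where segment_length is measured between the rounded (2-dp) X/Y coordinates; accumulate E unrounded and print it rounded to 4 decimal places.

At z = 7 mm: the cube (footprint 27×17.5) is included at this height; the cube at (14, 0.5) is absent (z outside [23, 41.5]); the r=5.5 cylinder at (3, 0) contributes a regular 8-gon of circumradius 5.5; Merging all regions: the regions partially overlap (shared area 36.03 mm²), so overlapping operands fuse into one piece — 1 connected region; (rotated 65° about Z; rotation is an isometry so areas/perimeters/island counts are preserved). The outline is a single polygon with 10 vertices. Extrusion per mm of travel: 0.4 × 0.2 / (π × 0.875²) = 0.033260. Accumulating E over each segment gives final E = 3.2682.

G0 X-15.86 Y7.40 Z7.00
G1 X-3.86 Y1.80 E0.4404
G1 X-3.90 Y0.84 E0.4724
G1 X-1.06 Y-2.27 E0.6125
G1 X3.15 Y-2.45 E0.7526
G1 X6.25 Y0.39 E0.8925
G1 X6.44 Y4.60 E1.0326
G1 X3.59 Y7.70 E1.1727
G1 X11.41 Y24.47 E1.7881
G1 X-4.45 Y31.87 E2.3702
G1 X-15.86 Y7.40 E3.2682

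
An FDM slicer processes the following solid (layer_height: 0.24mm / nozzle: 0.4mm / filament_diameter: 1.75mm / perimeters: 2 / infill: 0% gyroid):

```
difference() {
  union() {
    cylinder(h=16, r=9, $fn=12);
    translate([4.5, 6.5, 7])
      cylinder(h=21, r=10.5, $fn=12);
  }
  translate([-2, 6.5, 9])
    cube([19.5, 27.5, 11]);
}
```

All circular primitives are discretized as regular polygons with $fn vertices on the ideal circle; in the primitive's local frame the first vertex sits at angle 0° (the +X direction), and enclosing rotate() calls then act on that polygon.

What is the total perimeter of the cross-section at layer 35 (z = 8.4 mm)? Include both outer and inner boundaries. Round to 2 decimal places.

At z = 8.4 mm: the r=9 cylinder contributes a regular 12-gon of circumradius 9 (perimeter = 2·12·9.000·sin(180°/12) = 55.90 mm); the cylinder at (4.5, 6.5): section is a regular 12-gon, circumradius r=10.5 (perimeter = 2·12·10.500·sin(180°/12) = 65.22 mm); Taking the union: the regions partially overlap (shared area 137.71 mm²), so the edge portions inside another operand are dropped and the merged outline is re-measured after clipping — boundary = 77.35 mm; the cube at (-2, 6.5) is absent (z outside [9, 20]); Taking the first minus the rest: none of the subtracted shapes is present at this height, so the result so far is unchanged — boundary = 77.35 mm. Overall, the cross-section is a single solid region. Total boundary length (outer) = 77.35 mm.

77.35 mm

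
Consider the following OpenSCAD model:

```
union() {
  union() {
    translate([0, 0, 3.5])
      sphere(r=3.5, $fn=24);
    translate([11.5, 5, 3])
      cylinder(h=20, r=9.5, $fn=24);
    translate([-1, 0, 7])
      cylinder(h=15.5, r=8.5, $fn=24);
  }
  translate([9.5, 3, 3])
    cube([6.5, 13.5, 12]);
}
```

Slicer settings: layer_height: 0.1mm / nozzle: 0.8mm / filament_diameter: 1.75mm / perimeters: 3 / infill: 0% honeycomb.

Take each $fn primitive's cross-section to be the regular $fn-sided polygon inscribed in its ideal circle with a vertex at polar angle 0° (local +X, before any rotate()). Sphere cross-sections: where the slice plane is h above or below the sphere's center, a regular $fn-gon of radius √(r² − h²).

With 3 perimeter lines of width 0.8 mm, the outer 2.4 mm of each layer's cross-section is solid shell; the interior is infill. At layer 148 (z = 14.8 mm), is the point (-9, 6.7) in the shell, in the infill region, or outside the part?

outside

At z = 14.8 mm: the sphere is absent (|z−center|=11.300 > r=3.5); the r=9.5 cylinder at (11.5, 5) gives a regular 24-gon of circumradius 9.5 (constant along its height); the r=8.5 cylinder at (-1, 0) gives a regular 24-gon of circumradius 8.5 (constant along its height); Taking the union: the regions partially overlap (shared area 35.77 mm²), so overlapping operands fuse into one piece — 1 connected region; the 6.5×13.5 cube at (9.5, 3) contributes its full rectangle; Merging all regions: the regions partially overlap (shared area 72.57 mm²), so overlapping operands fuse into one piece — 1 connected region. Overall, the cross-section is a single solid region. The nearest boundary edge runs (-8.36, 4.25)→(-7.01, 6.01); distance from the point to it = 2.00 mm. The point is not inside any of the regions above, so it lies outside the cross-section (2.00 mm from the nearest boundary).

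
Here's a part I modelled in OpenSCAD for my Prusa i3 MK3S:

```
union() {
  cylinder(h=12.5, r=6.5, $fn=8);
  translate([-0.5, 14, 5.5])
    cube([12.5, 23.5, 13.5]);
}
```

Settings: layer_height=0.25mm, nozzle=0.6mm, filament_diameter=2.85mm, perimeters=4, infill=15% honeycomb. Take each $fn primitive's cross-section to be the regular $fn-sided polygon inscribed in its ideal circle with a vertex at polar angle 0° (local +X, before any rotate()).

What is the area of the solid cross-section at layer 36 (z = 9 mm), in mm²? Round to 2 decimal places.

At z = 9 mm: the r=6.5 cylinder contributes a regular 8-gon of circumradius 6.5 (area = (8/2)·6.500²·sin(360°/8) = 119.50 mm²); the cube at (-0.5, 14) is present — its section is the full 12.5×23.5 rectangle (area 293.75 mm²); Combining (union): the 2 present regions are separate (no shared area or edge), so areas and boundary lengths simply add and each stays a separate island — area = 413.25 mm². Overall, the cross-section has 2 separate islands. Net area = 413.25 mm².

413.25 mm²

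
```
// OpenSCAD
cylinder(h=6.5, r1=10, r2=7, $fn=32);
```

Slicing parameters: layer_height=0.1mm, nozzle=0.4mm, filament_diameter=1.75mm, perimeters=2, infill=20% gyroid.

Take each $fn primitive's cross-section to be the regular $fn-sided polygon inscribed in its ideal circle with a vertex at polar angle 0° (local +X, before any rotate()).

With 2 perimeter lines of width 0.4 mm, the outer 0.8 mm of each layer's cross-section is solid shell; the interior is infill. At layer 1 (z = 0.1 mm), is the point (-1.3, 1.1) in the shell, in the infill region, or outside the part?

At z = 0.1 mm: the cone (r1=10→r2=7) has section circumradius 9.954 here — a regular 32-gon. Overall, the cross-section is a single solid region. The nearest boundary edge runs (-7.04, 7.04)→(-8.28, 5.53); distance from the point to it = 8.20 mm. The point is inside the cross-section and 8.20 mm from the nearest boundary — more than the 0.8 mm shell width (2 × 0.4), so it's in the infill interior.

infill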